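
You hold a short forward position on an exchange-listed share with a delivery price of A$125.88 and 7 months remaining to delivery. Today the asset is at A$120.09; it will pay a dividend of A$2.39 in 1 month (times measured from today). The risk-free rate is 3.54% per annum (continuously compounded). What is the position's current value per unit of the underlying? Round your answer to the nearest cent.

A$5.60

PV(remaining dividends) I = 2.39·e^(−0.0354·1/12) = 2.3830
Current forward F = (S − I)·e^(rT) = (120.09 − 2.3830)·e^(0.0354·7/12) = 117.7070 × 1.020865 = 120.1630
Value (long) = (F − K)·e^(−rT) = (120.1630 − 125.88) × 0.979562 = -5.6002
Short position value = −(long value) = A$5.60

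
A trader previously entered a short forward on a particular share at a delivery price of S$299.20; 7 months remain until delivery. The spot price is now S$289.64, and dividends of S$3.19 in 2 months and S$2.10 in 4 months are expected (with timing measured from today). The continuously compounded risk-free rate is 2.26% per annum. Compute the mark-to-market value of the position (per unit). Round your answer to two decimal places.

PV(remaining dividends) I = 3.19·e^(−0.0226·2/12) + 2.10·e^(−0.0226·4/12) = 5.2622
Current forward F = (S − I)·e^(rT) = (289.64 − 5.2622)·e^(0.0226·7/12) = 284.3778 × 1.013271 = 288.1518
Value (long) = (F − K)·e^(−rT) = (288.1518 − 299.20) × 0.986903 = -10.9035
Short position value = −(long value) = S$10.90

S$10.90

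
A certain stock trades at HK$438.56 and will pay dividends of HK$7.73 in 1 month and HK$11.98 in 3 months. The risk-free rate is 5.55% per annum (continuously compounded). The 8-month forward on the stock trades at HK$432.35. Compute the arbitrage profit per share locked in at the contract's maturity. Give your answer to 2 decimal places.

PV(dividends) I = 7.73·e^(−0.0555·1/12) + 11.98·e^(−0.0555·3/12) = 19.5093
Fair forward F* = (S − I)·e^(rT) = (438.56 − 19.5093)·e^0.037000 = 419.0507 × 1.037693 = 434.8460
Market HK$432.35 < fair 434.8460: forward underpriced → reverse cash-and-carry (short the stock, invest proceeds at r, pay the dividends, go long the forward).
Profit at T = |F_mkt − F*| = |432.35 − 434.8460| = HK$2.50 per share

HK$2.50 per share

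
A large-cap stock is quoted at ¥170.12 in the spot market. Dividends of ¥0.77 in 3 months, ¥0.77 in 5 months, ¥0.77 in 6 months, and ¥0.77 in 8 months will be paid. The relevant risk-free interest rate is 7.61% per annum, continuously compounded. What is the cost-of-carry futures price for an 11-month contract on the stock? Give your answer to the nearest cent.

¥179.22

PV(dividends) I = 0.77·e^(−0.0761·3/12) + 0.77·e^(−0.0761·5/12) + 0.77·e^(−0.0761·6/12) + 0.77·e^(−0.0761·8/12)
I = 0.7555 + 0.7460 + 0.7413 + 0.7319 = 2.9747
F = (S − I)·e^(rT) = (170.12 − 2.9747) · e^(0.0761·11/12)
= 167.1453 · e^0.069758 = 167.1453 × 1.072249 = ¥179.22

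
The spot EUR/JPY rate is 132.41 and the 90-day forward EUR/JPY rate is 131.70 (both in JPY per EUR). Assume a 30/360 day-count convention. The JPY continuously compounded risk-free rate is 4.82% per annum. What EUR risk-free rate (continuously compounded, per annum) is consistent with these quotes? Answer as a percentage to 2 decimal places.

F = S·e^((r_JPY − r_EUR)T) ⇒ r_EUR = r_JPY − ln(F/S)/T
ln(131.70/132.41) = -0.005377; /(90/360) = -0.021508
r_EUR = 0.0482 + 0.021508 = 0.069708
r_EUR = 6.97%

6.97%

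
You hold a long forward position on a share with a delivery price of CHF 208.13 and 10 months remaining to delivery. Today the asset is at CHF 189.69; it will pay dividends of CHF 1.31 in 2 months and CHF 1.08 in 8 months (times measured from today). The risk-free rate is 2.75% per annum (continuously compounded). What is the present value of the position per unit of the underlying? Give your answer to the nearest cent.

PV(remaining dividends) I = 1.31·e^(−0.0275·2/12) + 1.08·e^(−0.0275·8/12) = 2.3644
Current forward F = (S − I)·e^(rT) = (189.69 − 2.3644)·e^(0.0275·10/12) = 187.3256 × 1.023181 = 191.6680
Value (long) = (F − K)·e^(−rT) = (191.6680 − 208.13) × 0.977344 = -16.0890
Value = -CHF 16.09

-CHF 16.09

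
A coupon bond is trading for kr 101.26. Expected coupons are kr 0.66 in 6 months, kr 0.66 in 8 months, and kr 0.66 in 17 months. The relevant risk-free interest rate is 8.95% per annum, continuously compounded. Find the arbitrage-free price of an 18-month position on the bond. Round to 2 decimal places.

kr 113.71

PV(coupons) I = 0.66·e^(−0.0895·6/12) + 0.66·e^(−0.0895·8/12) + 0.66·e^(−0.0895·17/12)
I = 0.6311 + 0.6218 + 0.5814 = 1.8343
F = (S − I)·e^(rT) = (101.26 − 1.8343) · e^(0.0895·18/12)
= 99.4257 · e^0.134250 = 99.4257 × 1.143679 = kr 113.71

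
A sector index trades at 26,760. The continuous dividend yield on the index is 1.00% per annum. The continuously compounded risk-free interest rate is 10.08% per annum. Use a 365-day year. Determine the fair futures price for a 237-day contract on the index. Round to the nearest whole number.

F = S·e^((r − q)T) = 26760 · e^((0.1008 − 0.0100) × 237/365)
= 26760 · e^0.058958 = 26760 × 1.060731
F = 28,385

28,385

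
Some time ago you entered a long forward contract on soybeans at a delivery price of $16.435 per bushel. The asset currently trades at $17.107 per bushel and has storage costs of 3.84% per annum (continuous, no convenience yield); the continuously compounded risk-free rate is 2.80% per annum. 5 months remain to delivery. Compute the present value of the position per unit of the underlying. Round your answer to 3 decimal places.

Current fair forward for the remaining 5 months: F = S·e^((r + u)·T), (r + u) = 0.0280 + 0.0384 = 0.0664
F = 17.107 · e^(0.0664 × 5/12) = 17.107 × 1.028053 = 17.5869
Value of long forward = (F − K)·e^(−rT) = (17.5869 − 16.435) · e^(−0.0280·5/12)
= 1.1519 × 0.988401 = 1.139

$1.139 per bushel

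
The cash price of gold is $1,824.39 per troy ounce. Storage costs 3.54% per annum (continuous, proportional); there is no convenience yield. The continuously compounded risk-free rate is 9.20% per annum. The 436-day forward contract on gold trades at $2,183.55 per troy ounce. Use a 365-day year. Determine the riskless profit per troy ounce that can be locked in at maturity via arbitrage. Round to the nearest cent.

Fair forward: F* = S·e^(carry·T), with carry = (r + u) = 0.0920 + 0.0354 = 0.1274
F* = 1824.39 · e^(0.1274 × 436/365) = 1824.39 · e^0.15218192 = 1824.39 × 1.16437204 = $2124.2687
Market $2183.55 > fair $2124.2687: forward overpriced → cash-and-carry (buy spot, short the forward).
At maturity, profit = |F_mkt − F*| = |2183.55 − 2124.2687| = $59.28 per troy ounce

$59.28 per troy ounce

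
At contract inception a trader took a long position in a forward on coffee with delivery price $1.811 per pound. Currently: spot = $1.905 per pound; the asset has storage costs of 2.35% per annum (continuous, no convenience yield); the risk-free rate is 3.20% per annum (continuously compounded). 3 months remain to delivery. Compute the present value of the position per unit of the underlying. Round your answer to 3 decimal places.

Current fair forward for the remaining 3 months: F = S·e^((r + u)·T), (r + u) = 0.0320 + 0.0235 = 0.0555
F = 1.905 · e^(0.0555 × 3/12) = 1.905 × 1.013972 = 1.9316
Value of long forward = (F − K)·e^(−rT) = (1.9316 − 1.811) · e^(−0.0320·3/12)
= 0.1206 × 0.992032 = 0.120

$0.120 per pound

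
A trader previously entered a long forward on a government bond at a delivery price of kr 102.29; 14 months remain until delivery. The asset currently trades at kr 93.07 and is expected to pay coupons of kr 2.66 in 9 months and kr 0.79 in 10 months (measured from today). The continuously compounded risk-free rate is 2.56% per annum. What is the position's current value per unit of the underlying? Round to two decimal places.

PV(remaining coupons) I = 2.66·e^(−0.0256·9/12) + 0.79·e^(−0.0256·10/12) = 3.3827
Current forward F = (S − I)·e^(rT) = (93.07 − 3.3827)·e^(0.0256·14/12) = 89.6873 × 1.030317 = 92.4063
Value (long) = (F − K)·e^(−rT) = (92.4063 − 102.29) × 0.970575 = -9.5929
Value = -kr 9.59

-kr 9.59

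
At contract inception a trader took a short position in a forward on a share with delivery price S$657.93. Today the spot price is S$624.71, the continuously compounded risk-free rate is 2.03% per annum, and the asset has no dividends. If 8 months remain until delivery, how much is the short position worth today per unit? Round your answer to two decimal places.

S$24.38

Current fair forward for the remaining 8 months: F = S·e^(r·T), r = 0.0203
F = 624.71 · e^(0.0203 × 8/12) = 624.71 × 1.013625 = 633.2217
Value of long forward = (F − K)·e^(−rT) = (633.2217 − 657.93) · e^(−0.0203·8/12)
= -24.7083 × 0.986558 = -24.38
Short position value = −(long value) = S$24.38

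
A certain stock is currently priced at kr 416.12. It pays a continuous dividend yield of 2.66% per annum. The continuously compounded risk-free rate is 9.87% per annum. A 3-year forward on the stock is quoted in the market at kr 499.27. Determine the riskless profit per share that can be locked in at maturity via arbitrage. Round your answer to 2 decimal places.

Fair forward: F* = S·e^(carry·T), with carry = (r − q) = 0.0987 − 0.0266 = 0.0721
F* = 416.12 · e^(0.0721 × 3) = 416.12 · e^0.216300 = 416.12 × 1.241475 = kr 516.6026
Market kr 499.27 < fair kr 516.6026: forward underpriced → reverse cash-and-carry (short spot, go long the forward).
At maturity, profit = |F_mkt − F*| = |499.27 − 516.6026| = kr 17.33 per share

kr 17.33 per share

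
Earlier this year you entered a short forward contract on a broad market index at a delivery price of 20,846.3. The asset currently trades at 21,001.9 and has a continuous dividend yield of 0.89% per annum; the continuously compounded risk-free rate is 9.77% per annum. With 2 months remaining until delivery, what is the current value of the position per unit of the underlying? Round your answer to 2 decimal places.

-461.17

Current fair forward for the remaining 2 months: F = S·e^((r − q)·T), (r − q) = 0.0977 − 0.0089 = 0.0888
F = 21001.9 · e^(0.0888 × 2/12) = 21001.9 × 1.01491006 = 21315.0396
Value of long forward = (F − K)·e^(−rT) = (21315.0396 − 20846.3) · e^(−0.0977·2/12)
= 468.7396 × 0.98384852 = 461.17
Short position value = −(long value) = -461.17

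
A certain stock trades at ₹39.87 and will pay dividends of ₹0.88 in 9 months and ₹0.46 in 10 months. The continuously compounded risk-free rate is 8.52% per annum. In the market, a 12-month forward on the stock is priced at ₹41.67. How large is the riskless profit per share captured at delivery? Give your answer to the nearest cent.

₹0.38 per share

PV(dividends) I = 0.88·e^(−0.0852·9/12) + 0.46·e^(−0.0852·10/12) = 1.2540
Fair forward F* = (S − I)·e^(rT) = (39.87 − 1.2540)·e^0.085200 = 38.6160 × 1.088935 = 42.0503
Market ₹41.67 < fair 42.0503: forward underpriced → reverse cash-and-carry (short the stock, invest proceeds at r, pay the dividends, go long the forward).
Profit at T = |F_mkt − F*| = |41.67 − 42.0503| = ₹0.38 per share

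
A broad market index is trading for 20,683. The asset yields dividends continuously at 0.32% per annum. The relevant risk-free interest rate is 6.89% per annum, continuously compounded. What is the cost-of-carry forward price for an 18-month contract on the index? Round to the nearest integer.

22,825

F = S·e^((r − q)T) = 20683 · e^((0.0689 − 0.0032) × 18/12)
= 20683 · e^0.098550 = 20683 × 1.103570
F = 22,825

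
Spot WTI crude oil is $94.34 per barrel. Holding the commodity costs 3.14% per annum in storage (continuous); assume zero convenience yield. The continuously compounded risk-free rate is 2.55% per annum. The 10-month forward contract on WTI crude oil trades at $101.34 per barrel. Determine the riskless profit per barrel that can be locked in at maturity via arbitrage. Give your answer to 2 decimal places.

Fair forward: F* = S·e^(carry·T), with carry = (r + u) = 0.0255 + 0.0314 = 0.0569
F* = 94.34 · e^(0.0569 × 10/12) = 94.34 · e^0.047417 = 94.34 × 1.048559 = $98.9211
Market $101.34 > fair $98.9211: forward overpriced → cash-and-carry (buy spot, short the forward).
At maturity, profit = |F_mkt − F*| = |101.34 − 98.9211| = $2.42 per barrel

$2.42 per barrel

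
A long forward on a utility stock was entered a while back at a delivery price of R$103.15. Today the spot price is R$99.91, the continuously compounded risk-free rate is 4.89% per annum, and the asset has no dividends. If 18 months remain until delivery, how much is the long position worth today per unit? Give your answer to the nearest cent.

Current fair forward for the remaining 18 months: F = S·e^(r·T), r = 0.0489
F = 99.91 · e^(0.0489 × 18/12) = 99.91 × 1.076107 = 107.5139
Value of long forward = (F − K)·e^(−rT) = (107.5139 − 103.15) · e^(−0.0489·18/12)
= 4.3639 × 0.929276 = 4.06

R$4.06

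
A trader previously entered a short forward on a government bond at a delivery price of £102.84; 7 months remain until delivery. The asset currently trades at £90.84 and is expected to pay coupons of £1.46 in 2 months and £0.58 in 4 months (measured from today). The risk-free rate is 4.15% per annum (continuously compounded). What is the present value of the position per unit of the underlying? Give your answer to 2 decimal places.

£11.56

PV(remaining coupons) I = 1.46·e^(−0.0415·2/12) + 0.58·e^(−0.0415·4/12) = 2.0220
Current forward F = (S − I)·e^(rT) = (90.84 − 2.0220)·e^(0.0415·7/12) = 88.8180 × 1.024504 = 90.9944
Value (long) = (F − K)·e^(−rT) = (90.9944 − 102.84) × 0.976082 = -11.5623
Short position value = −(long value) = £11.56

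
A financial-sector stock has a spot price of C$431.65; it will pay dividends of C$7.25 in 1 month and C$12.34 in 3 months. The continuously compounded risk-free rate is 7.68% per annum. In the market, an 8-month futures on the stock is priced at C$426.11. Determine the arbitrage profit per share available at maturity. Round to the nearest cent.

C$7.89 per share

PV(dividends) I = 7.25·e^(−0.0768·1/12) + 12.34·e^(−0.0768·3/12) = 19.3091
Fair futures F* = (S − I)·e^(rT) = (431.65 − 19.3091)·e^0.051200 = 412.3409 × 1.052533 = 434.0024
Market C$426.11 < fair 434.0024: forward underpriced → reverse cash-and-carry (short the stock, invest proceeds at r, pay the dividends, go long the forward).
Profit at T = |F_mkt − F*| = |426.11 − 434.0024| = C$7.89 per share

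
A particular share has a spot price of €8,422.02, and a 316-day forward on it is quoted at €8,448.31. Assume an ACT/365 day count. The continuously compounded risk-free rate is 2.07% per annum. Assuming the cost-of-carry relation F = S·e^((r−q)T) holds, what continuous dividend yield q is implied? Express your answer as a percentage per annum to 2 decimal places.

1.71%

From F = S·e^((r−q)T): (r − q) = ln(F/S)/T
ln(8448.31/8422.02) = ln(1.003122) = 0.003117
(r − q) = 0.003117 / (316/365) = 0.003600
q = r − ln(F/S)/T = 0.0207 − 0.003600 = 0.017100
q = 1.71%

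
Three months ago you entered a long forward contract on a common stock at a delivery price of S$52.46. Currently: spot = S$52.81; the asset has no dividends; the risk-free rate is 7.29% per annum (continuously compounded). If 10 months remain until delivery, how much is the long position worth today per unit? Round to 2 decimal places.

Current fair forward for the remaining 10 months: F = S·e^(r·T), r = 0.0729
F = 52.81 · e^(0.0729 × 10/12) = 52.81 × 1.062633 = 56.1176
Value of long forward = (F − K)·e^(−rT) = (56.1176 − 52.46) · e^(−0.0729·10/12)
= 3.6576 × 0.941058 = 3.44

S$3.44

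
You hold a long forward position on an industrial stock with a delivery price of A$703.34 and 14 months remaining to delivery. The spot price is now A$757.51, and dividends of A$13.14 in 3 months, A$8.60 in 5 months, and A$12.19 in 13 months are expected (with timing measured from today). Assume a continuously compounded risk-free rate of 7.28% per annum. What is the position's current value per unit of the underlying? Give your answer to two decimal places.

PV(remaining dividends) I = 13.14·e^(−0.0728·3/12) + 8.60·e^(−0.0728·5/12) + 12.19·e^(−0.0728·13/12) = 32.5116
Current forward F = (S − I)·e^(rT) = (757.51 − 32.5116)·e^(0.0728·14/12) = 724.9984 × 1.088644 = 789.2652
Value (long) = (F − K)·e^(−rT) = (789.2652 − 703.34) × 0.918574 = 78.9287
Value = A$78.93

A$78.93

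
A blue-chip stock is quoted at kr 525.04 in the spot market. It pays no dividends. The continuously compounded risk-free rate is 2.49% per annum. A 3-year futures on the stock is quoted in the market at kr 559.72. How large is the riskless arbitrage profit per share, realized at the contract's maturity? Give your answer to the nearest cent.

kr 6.04 per share

Fair futures: F* = S·e^(carry·T), with carry = r = 0.0249
F* = 525.04 · e^(0.0249 × 3) = 525.04 · e^0.074700 = 525.04 × 1.077561 = kr 565.7626
Market kr 559.72 < fair kr 565.7626: forward underpriced → reverse cash-and-carry (short spot, go long the forward).
At maturity, profit = |F_mkt − F*| = |559.72 − 565.7626| = kr 6.04 per share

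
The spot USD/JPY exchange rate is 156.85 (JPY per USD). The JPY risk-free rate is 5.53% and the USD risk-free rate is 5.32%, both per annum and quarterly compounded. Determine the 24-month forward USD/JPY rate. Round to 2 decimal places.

By covered interest parity, F = S · (1+r_JPY/4)^(4T) / (1+r_USD/4)^(4T)
= 156.85 × 1.116102 / 1.111487 = 156.85 × 1.004152
F = 157.50 JPY per USD

157.50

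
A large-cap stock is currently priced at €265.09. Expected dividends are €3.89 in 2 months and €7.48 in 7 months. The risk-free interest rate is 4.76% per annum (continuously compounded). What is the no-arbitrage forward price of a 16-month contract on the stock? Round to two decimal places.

PV(dividends) I = 3.89·e^(−0.0476·2/12) + 7.48·e^(−0.0476·7/12)
I = 3.8593 + 7.2752 = 11.1345
F = (S − I)·e^(rT) = (265.09 − 11.1345) · e^(0.0476·16/12)
= 253.9555 · e^0.063467 = 253.9555 × 1.065524 = €270.60

€270.60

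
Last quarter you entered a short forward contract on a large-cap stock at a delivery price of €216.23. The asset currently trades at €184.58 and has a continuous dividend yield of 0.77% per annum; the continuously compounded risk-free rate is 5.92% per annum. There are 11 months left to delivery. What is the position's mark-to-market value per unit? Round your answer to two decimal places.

Current fair forward for the remaining 11 months: F = S·e^((r − q)·T), (r − q) = 0.0592 − 0.0077 = 0.0515
F = 184.58 · e^(0.0515 × 11/12) = 184.58 × 1.048340 = 193.5026
Value of long forward = (F − K)·e^(−rT) = (193.5026 − 216.23) · e^(−0.0592·11/12)
= -22.7274 × 0.947179 = -21.53
Short position value = −(long value) = €21.53

€21.53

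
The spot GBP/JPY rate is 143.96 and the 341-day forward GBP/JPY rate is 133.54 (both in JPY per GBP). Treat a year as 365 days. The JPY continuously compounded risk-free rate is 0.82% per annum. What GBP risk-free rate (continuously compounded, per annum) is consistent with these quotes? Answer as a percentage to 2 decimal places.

8.86%

F = S·e^((r_JPY − r_GBP)T) ⇒ r_GBP = r_JPY − ln(F/S)/T
ln(133.54/143.96) = -0.075134; /(341/365) = -0.080422
r_GBP = 0.0082 + 0.080422 = 0.088622
r_GBP = 8.86%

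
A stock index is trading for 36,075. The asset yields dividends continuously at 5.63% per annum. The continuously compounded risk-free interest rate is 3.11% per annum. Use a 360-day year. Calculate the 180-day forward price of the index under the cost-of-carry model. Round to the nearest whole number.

F = S·e^((r − q)T) = 36075 · e^((0.0311 − 0.0563) × 180/360)
= 36075 · e^-0.012600 = 36075 × 0.987479
F = 35,623

35,623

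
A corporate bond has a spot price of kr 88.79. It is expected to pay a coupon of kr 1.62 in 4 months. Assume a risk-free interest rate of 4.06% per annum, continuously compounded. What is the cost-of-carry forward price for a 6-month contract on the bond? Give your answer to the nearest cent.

kr 88.98

PV(coupons) I = 1.62·e^(−0.0406·4/12)
I = 1.5982
F = (S − I)·e^(rT) = (88.79 − 1.5982) · e^(0.0406·6/12)
= 87.1918 · e^0.020300 = 87.1918 × 1.020507 = kr 88.98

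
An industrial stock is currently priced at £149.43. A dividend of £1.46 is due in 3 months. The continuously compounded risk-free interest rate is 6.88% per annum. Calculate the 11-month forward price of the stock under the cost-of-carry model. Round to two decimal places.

PV(dividends) I = 1.46·e^(−0.0688·3/12)
I = 1.4351
F = (S − I)·e^(rT) = (149.43 − 1.4351) · e^(0.0688·11/12)
= 147.9949 · e^0.063067 = 147.9949 × 1.065098 = £157.63

£157.63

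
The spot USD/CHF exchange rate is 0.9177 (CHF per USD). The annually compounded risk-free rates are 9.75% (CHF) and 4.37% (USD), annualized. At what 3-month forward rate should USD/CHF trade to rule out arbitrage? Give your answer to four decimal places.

0.9293

By covered interest parity, F = S · (1+r_CHF)^T / (1+r_USD)^T
= 0.9177 × 1.023531 / 1.010750 = 0.9177 × 1.012645
F = 0.9293 CHF per USD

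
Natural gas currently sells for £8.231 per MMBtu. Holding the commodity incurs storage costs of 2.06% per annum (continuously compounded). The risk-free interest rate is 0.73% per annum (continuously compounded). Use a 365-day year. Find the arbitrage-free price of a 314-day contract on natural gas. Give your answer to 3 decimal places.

£8.431 per MMBtu

Net carry = r + u − y = 0.0073 + 0.0206 − 0.0000 = 0.0279
F = S·e^((r+u−y)T) = 8.231 · e^(0.0279 × 314/365) = 8.231 · e^0.024002
= 8.231 × 1.024292 = £8.431 per MMBtu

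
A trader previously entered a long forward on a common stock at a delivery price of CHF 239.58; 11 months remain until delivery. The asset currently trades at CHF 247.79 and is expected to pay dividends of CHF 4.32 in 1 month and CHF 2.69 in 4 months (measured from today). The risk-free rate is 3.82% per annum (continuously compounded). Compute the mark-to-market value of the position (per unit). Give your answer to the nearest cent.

PV(remaining dividends) I = 4.32·e^(−0.0382·1/12) + 2.69·e^(−0.0382·4/12) = 6.9622
Current forward F = (S − I)·e^(rT) = (247.79 − 6.9622)·e^(0.0382·11/12) = 240.8278 × 1.035637 = 249.4102
Value (long) = (F − K)·e^(−rT) = (249.4102 − 239.58) × 0.965589 = 9.4919
Value = CHF 9.49

CHF 9.49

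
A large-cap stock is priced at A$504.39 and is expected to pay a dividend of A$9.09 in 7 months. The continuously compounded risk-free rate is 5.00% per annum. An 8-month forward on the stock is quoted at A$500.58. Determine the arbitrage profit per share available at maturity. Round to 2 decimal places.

PV(dividends) I = 9.09·e^(−0.0500·7/12) = 8.8287
Fair forward F* = (S − I)·e^(rT) = (504.39 − 8.8287)·e^0.033333 = 495.5613 × 1.033895 = 512.3584
Market A$500.58 < fair 512.3584: forward underpriced → reverse cash-and-carry (short the stock, invest proceeds at r, pay the dividends, go long the forward).
Profit at T = |F_mkt − F*| = |500.58 − 512.3584| = A$11.78 per share

A$11.78 per share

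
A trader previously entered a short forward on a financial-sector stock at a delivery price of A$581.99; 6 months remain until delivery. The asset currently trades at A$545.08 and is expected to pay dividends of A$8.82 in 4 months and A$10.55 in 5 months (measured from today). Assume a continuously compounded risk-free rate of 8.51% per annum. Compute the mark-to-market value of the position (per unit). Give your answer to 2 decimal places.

A$31.42

PV(remaining dividends) I = 8.82·e^(−0.0851·4/12) + 10.55·e^(−0.0851·5/12) = 18.7558
Current forward F = (S − I)·e^(rT) = (545.08 − 18.7558)·e^(0.0851·6/12) = 526.3242 × 1.043468 = 549.2025
Value (long) = (F − K)·e^(−rT) = (549.2025 − 581.99) × 0.958343 = -31.4217
Short position value = −(long value) = A$31.42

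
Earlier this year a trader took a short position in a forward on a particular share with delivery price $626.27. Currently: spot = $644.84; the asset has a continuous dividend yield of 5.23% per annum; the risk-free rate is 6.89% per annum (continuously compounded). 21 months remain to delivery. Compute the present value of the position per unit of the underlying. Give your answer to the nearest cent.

Current fair forward for the remaining 21 months: F = S·e^((r − q)·T), (r − q) = 0.0689 − 0.0523 = 0.0166
F = 644.84 · e^(0.0166 × 21/12) = 644.84 × 1.029476 = 663.8473
Value of long forward = (F − K)·e^(−rT) = (663.8473 − 626.27) · e^(−0.0689·21/12)
= 37.5773 × 0.886411 = 33.31
Short position value = −(long value) = -$33.31

-$33.31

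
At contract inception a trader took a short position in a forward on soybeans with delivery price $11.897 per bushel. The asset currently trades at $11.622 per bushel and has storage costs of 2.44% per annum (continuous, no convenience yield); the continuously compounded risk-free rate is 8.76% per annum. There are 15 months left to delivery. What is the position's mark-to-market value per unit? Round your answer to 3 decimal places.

-$1.319 per bushel

Current fair forward for the remaining 15 months: F = S·e^((r + u)·T), (r + u) = 0.0876 + 0.0244 = 0.1120
F = 11.622 · e^(0.1120 × 15/12) = 11.622 × 1.150274 = 13.3685
Value of long forward = (F − K)·e^(−rT) = (13.3685 − 11.897) · e^(−0.0876·15/12)
= 1.4715 × 0.896282 = 1.319
Short position value = −(long value) = -$1.319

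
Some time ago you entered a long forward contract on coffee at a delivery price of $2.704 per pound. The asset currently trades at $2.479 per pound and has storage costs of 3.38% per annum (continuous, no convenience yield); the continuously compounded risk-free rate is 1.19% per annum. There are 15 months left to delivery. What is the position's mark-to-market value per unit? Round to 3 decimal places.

-$0.078 per pound

Current fair forward for the remaining 15 months: F = S·e^((r + u)·T), (r + u) = 0.0119 + 0.0338 = 0.0457
F = 2.479 · e^(0.0457 × 15/12) = 2.479 × 1.058788 = 2.6247
Value of long forward = (F − K)·e^(−rT) = (2.6247 − 2.704) · e^(−0.0119·15/12)
= -0.0793 × 0.985235 = -0.078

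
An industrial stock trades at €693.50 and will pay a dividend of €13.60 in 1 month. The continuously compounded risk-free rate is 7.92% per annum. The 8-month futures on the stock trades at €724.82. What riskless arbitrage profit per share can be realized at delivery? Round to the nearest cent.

€7.96 per share

PV(dividends) I = 13.60·e^(−0.0792·1/12) = 13.5105
Fair futures F* = (S − I)·e^(rT) = (693.50 − 13.5105)·e^0.052800 = 679.9895 × 1.054219 = 716.8579
Market €724.82 > fair 716.8579: forward overpriced → cash-and-carry (borrow at r, buy the stock and collect the dividends, short the forward).
Profit at T = |F_mkt − F*| = |724.82 − 716.8579| = €7.96 per share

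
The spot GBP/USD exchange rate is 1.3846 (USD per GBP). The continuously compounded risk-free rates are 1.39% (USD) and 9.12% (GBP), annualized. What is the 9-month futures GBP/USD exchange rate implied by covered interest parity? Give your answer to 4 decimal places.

F = S·e^((r_USD − r_GBP)T) = 1.3846 · e^((0.0139 − 0.0912) × 9/12)
= 1.3846 · e^-0.057975 = 1.3846 × 0.943674
F = 1.3066 USD per GBP

1.3066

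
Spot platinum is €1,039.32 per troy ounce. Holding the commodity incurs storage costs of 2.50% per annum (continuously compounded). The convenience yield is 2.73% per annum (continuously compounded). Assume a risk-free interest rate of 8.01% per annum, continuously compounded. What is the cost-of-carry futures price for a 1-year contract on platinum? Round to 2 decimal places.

€1,123.41 per troy ounce

Net carry = r + u − y = 0.0801 + 0.0250 − 0.0273 = 0.0778
F = S·e^((r+u−y)T) = 1039.32 · e^(0.0778 × 1) = 1039.32 · e^0.07780000
= 1039.32 × 1.08090646 = €1,123.41 per troy ounce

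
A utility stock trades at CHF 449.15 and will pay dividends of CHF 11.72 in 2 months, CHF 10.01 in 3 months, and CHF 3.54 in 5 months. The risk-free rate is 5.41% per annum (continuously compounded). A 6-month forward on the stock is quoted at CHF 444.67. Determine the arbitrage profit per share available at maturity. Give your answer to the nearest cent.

CHF 8.84 per share

PV(dividends) I = 11.72·e^(−0.0541·2/12) + 10.01·e^(−0.0541·3/12) + 3.54·e^(−0.0541·5/12) = 24.9514
Fair forward F* = (S − I)·e^(rT) = (449.15 − 24.9514)·e^0.027050 = 424.1986 × 1.027419 = 435.8297
Market CHF 444.67 > fair 435.8297: forward overpriced → cash-and-carry (borrow at r, buy the stock and collect the dividends, short the forward).
Profit at T = |F_mkt − F*| = |444.67 − 435.8297| = CHF 8.84 per share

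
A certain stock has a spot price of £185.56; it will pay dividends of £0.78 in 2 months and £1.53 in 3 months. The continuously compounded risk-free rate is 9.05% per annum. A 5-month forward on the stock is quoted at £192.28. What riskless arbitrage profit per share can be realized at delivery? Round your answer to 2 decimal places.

PV(dividends) I = 0.78·e^(−0.0905·2/12) + 1.53·e^(−0.0905·3/12) = 2.2641
Fair forward F* = (S − I)·e^(rT) = (185.56 − 2.2641)·e^0.037708 = 183.2959 × 1.038428 = 190.3396
Market £192.28 > fair 190.3396: forward overpriced → cash-and-carry (borrow at r, buy the stock and collect the dividends, short the forward).
Profit at T = |F_mkt − F*| = |192.28 − 190.3396| = £1.94 per share

£1.94 per share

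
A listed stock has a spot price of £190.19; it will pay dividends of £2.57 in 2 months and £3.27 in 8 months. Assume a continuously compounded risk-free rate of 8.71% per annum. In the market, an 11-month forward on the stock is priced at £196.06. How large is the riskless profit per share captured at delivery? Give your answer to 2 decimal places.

£3.85 per share

PV(dividends) I = 2.57·e^(−0.0871·2/12) + 3.27·e^(−0.0871·8/12) = 5.6185
Fair forward F* = (S − I)·e^(rT) = (190.19 − 5.6185)·e^0.079842 = 184.5715 × 1.083116 = 199.9123
Market £196.06 < fair 199.9123: forward underpriced → reverse cash-and-carry (short the stock, invest proceeds at r, pay the dividends, go long the forward).
Profit at T = |F_mkt − F*| = |196.06 − 199.9123| = £3.85 per share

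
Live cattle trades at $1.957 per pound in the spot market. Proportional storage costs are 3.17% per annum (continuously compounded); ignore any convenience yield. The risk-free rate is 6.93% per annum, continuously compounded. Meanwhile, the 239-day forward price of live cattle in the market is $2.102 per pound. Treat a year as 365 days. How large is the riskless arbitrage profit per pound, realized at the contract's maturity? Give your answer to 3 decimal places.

Fair forward: F* = S·e^(carry·T), with carry = (r + u) = 0.0693 + 0.0317 = 0.1010
F* = 1.957 · e^(0.1010 × 239/365) = 1.957 · e^0.066134 = 1.957 × 1.068370 = $2.0908
Market $2.102 > fair $2.0908: forward overpriced → cash-and-carry (buy spot, short the forward).
At maturity, profit = |F_mkt − F*| = |2.102 − 2.0908| = $0.011 per pound

$0.011 per pound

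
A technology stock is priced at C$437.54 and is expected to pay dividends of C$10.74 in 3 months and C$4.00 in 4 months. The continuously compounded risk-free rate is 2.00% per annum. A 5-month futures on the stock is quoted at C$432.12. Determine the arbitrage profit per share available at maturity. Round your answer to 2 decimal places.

PV(dividends) I = 10.74·e^(−0.0200·3/12) + 4.00·e^(−0.0200·4/12) = 14.6599
Fair futures F* = (S − I)·e^(rT) = (437.54 − 14.6599)·e^0.008333 = 422.8801 × 1.008368 = 426.4188
Market C$432.12 > fair 426.4188: forward overpriced → cash-and-carry (borrow at r, buy the stock and collect the dividends, short the forward).
Profit at T = |F_mkt − F*| = |432.12 − 426.4188| = C$5.70 per share

C$5.70 per share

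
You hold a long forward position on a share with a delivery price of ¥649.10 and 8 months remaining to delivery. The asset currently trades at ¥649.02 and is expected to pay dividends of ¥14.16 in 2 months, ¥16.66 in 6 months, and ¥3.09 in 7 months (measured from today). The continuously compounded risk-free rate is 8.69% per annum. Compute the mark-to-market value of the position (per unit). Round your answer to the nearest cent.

PV(remaining dividends) I = 14.16·e^(−0.0869·2/12) + 16.66·e^(−0.0869·6/12) + 3.09·e^(−0.0869·7/12) = 32.8453
Current forward F = (S − I)·e^(rT) = (649.02 − 32.8453)·e^(0.0869·8/12) = 616.1747 × 1.059644 = 652.9258
Value (long) = (F − K)·e^(−rT) = (652.9258 − 649.10) × 0.943713 = 3.6105
Value = ¥3.61

¥3.61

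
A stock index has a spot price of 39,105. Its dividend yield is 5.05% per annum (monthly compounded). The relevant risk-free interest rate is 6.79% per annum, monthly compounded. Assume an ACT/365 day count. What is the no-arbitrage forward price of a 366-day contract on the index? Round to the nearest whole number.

F = S · (1+r/12)^(12T) / (1+q/12)^(12T)
= 39105 × 1.070252 / 1.051831 = 39105 × 1.017513
F = 39,790

39,790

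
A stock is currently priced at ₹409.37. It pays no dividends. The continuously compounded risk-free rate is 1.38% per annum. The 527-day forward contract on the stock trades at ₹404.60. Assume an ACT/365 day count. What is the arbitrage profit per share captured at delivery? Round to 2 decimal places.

₹13.01 per share

Fair forward: F* = S·e^(carry·T), with carry = r = 0.0138
F* = 409.37 · e^(0.0138 × 527/365) = 409.37 · e^0.019925 = 409.37 × 1.020125 = ₹417.6086
Market ₹404.60 < fair ₹417.6086: forward underpriced → reverse cash-and-carry (short spot, go long the forward).
At maturity, profit = |F_mkt − F*| = |404.60 − 417.6086| = ₹13.01 per share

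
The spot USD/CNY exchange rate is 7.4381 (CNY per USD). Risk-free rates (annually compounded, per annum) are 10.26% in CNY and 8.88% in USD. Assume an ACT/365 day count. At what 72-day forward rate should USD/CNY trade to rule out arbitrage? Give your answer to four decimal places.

7.4566

By covered interest parity, F = S · (1+r_CNY)^T / (1+r_USD)^T
= 7.4381 × 1.019453 / 1.016924 = 7.4381 × 1.002487
F = 7.4566 CNY per USD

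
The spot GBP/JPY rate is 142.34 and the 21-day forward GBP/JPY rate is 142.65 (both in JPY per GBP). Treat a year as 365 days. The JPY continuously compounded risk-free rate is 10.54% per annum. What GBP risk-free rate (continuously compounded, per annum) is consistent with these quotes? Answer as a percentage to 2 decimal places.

6.76%

F = S·e^((r_JPY − r_GBP)T) ⇒ r_GBP = r_JPY − ln(F/S)/T
ln(142.65/142.34) = 0.002176; /(21/365) = 0.037821
r_GBP = 0.1054 − 0.037821 = 0.067579
r_GBP = 6.76%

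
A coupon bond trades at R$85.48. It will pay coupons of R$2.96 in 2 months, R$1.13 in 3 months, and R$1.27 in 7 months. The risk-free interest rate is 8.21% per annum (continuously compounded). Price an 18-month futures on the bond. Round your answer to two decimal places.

R$90.76

PV(coupons) I = 2.96·e^(−0.0821·2/12) + 1.13·e^(−0.0821·3/12) + 1.27·e^(−0.0821·7/12)
I = 2.9198 + 1.1070 + 1.2106 = 5.2374
F = (S − I)·e^(rT) = (85.48 − 5.2374) · e^(0.0821·18/12)
= 80.2426 · e^0.123150 = 80.2426 × 1.131054 = R$90.76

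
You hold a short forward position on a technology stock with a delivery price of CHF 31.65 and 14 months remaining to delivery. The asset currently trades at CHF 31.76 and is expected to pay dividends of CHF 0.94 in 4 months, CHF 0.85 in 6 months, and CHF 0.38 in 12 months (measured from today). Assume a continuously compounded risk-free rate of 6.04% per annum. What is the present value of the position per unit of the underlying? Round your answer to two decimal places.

PV(remaining dividends) I = 0.94·e^(−0.0604·4/12) + 0.85·e^(−0.0604·6/12) + 0.38·e^(−0.0604·12/12) = 2.1037
Current forward F = (S − I)·e^(rT) = (31.76 − 2.1037)·e^(0.0604·14/12) = 29.6563 × 1.073009 = 31.8215
Value (long) = (F − K)·e^(−rT) = (31.8215 − 31.65) × 0.931959 = 0.1598
Short position value = −(long value) = -CHF 0.16

-CHF 0.16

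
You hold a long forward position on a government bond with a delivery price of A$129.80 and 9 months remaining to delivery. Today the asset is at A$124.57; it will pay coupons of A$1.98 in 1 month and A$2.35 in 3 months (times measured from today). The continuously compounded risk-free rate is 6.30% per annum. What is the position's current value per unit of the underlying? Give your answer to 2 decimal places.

-A$3.52

PV(remaining coupons) I = 1.98·e^(−0.0630·1/12) + 2.35·e^(−0.0630·3/12) = 4.2829
Current forward F = (S − I)·e^(rT) = (124.57 − 4.2829)·e^(0.0630·9/12) = 120.2871 × 1.048384 = 126.1071
Value (long) = (F − K)·e^(−rT) = (126.1071 − 129.80) × 0.953849 = -3.5225
Value = -A$3.52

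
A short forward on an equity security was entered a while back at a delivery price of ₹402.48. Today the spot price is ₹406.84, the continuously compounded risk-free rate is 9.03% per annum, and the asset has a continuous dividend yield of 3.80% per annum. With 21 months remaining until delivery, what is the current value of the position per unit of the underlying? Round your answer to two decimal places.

Current fair forward for the remaining 21 months: F = S·e^((r − q)·T), (r − q) = 0.0903 − 0.0380 = 0.0523
F = 406.84 · e^(0.0523 × 21/12) = 406.84 × 1.095844 = 445.8332
Value of long forward = (F − K)·e^(−rT) = (445.8332 − 402.48) · e^(−0.0903·21/12)
= 43.3532 × 0.853828 = 37.02
Short position value = −(long value) = -₹37.02

-₹37.02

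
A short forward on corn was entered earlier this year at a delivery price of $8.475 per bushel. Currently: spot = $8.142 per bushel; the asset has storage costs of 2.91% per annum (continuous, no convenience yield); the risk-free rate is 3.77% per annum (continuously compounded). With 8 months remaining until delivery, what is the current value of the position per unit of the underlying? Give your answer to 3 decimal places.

-$0.037 per bushel

Current fair forward for the remaining 8 months: F = S·e^((r + u)·T), (r + u) = 0.0377 + 0.0291 = 0.0668
F = 8.142 · e^(0.0668 × 8/12) = 8.142 × 1.045540 = 8.5128
Value of long forward = (F − K)·e^(−rT) = (8.5128 − 8.475) · e^(−0.0377·8/12)
= 0.0378 × 0.975180 = 0.037
Short position value = −(long value) = -$0.037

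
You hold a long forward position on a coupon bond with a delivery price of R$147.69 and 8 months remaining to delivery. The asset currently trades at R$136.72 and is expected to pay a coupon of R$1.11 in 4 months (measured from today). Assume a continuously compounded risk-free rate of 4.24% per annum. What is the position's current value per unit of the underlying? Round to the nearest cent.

PV(remaining coupons) I = 1.11·e^(−0.0424·4/12) = 1.0944
Current forward F = (S − I)·e^(rT) = (136.72 − 1.0944)·e^(0.0424·8/12) = 135.6256 × 1.028670 = 139.5140
Value (long) = (F − K)·e^(−rT) = (139.5140 − 147.69) × 0.972129 = -7.9481
Value = -R$7.95

-R$7.95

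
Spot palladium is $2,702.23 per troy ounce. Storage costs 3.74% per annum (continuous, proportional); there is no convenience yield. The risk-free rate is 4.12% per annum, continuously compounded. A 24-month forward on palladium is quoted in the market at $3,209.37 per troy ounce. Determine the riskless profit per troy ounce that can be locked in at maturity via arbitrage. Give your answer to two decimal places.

Fair forward: F* = S·e^(carry·T), with carry = (r + u) = 0.0412 + 0.0374 = 0.0786
F* = 2702.23 · e^(0.0786 × 24/12) = 2702.23 · e^0.15720000 = 2702.23 × 1.17022964 = $3162.2296
Market $3209.37 > fair $3162.2296: forward overpriced → cash-and-carry (buy spot, short the forward).
At maturity, profit = |F_mkt − F*| = |3209.37 − 3162.2296| = $47.14 per troy ounce

$47.14 per troy ounce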